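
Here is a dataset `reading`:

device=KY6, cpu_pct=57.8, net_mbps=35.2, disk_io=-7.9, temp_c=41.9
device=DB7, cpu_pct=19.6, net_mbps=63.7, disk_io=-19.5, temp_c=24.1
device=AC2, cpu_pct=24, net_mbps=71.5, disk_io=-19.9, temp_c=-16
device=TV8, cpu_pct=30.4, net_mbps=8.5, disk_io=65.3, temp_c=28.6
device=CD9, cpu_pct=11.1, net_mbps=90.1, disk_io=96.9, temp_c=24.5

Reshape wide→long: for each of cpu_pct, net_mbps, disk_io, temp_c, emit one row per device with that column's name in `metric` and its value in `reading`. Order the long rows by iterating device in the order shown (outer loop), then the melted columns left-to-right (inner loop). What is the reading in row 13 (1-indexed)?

30.4

20 rows total (5 × 4). Row 13: index ⌊(13-1)/4⌋ = 3 into device → TV8; (13-1) mod 4 = 0 into the melted columns → cpu_pct.
So row 13 is (TV8, cpu_pct, 30.4); reading = 30.4.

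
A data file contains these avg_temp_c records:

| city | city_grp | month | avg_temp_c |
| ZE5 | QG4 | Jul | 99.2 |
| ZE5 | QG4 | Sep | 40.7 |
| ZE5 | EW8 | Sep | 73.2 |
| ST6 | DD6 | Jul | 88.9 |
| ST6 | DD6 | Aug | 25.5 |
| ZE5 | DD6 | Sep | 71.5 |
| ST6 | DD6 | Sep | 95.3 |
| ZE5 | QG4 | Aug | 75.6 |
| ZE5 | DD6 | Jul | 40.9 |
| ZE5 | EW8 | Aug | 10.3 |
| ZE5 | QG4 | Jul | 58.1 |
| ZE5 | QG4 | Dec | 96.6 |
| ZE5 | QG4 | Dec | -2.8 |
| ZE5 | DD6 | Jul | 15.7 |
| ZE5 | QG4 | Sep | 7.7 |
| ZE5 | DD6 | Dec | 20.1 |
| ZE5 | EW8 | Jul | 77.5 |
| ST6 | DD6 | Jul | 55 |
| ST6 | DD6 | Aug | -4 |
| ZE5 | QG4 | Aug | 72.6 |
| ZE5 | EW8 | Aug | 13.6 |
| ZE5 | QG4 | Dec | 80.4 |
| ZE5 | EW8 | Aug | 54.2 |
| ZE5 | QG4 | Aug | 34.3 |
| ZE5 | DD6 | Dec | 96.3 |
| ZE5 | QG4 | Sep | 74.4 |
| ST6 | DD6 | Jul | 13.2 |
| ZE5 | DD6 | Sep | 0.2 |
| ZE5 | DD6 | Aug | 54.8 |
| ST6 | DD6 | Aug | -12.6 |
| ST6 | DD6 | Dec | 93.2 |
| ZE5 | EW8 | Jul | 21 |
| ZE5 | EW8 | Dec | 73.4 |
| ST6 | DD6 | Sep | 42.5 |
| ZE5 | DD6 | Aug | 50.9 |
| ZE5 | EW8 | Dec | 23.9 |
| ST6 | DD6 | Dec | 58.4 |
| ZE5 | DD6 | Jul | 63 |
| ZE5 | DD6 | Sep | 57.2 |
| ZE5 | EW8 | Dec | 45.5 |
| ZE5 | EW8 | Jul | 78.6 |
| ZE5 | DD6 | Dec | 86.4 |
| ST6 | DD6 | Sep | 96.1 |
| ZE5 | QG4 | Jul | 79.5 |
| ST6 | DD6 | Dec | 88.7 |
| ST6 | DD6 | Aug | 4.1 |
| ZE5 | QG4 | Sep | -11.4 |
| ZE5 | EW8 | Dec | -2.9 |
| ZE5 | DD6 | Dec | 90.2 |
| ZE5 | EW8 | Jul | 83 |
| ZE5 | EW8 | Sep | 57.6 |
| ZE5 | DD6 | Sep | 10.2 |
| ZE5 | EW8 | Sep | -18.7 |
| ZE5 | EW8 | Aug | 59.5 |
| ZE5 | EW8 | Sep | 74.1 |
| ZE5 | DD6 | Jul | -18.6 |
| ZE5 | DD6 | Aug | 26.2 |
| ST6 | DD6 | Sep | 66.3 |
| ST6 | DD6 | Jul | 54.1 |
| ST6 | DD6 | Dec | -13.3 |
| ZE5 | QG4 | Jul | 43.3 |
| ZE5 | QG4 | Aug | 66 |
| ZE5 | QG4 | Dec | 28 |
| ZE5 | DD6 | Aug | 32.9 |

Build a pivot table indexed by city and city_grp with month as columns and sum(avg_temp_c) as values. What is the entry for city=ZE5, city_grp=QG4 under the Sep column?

Rows with city=ZE5, city_grp=QG4 and month=Sep: avg_temp_c values are 40.7, 7.7, 74.4, -11.4.
40.7 + 7.7 + 74.4 + -11.4 = 111.4.

111.4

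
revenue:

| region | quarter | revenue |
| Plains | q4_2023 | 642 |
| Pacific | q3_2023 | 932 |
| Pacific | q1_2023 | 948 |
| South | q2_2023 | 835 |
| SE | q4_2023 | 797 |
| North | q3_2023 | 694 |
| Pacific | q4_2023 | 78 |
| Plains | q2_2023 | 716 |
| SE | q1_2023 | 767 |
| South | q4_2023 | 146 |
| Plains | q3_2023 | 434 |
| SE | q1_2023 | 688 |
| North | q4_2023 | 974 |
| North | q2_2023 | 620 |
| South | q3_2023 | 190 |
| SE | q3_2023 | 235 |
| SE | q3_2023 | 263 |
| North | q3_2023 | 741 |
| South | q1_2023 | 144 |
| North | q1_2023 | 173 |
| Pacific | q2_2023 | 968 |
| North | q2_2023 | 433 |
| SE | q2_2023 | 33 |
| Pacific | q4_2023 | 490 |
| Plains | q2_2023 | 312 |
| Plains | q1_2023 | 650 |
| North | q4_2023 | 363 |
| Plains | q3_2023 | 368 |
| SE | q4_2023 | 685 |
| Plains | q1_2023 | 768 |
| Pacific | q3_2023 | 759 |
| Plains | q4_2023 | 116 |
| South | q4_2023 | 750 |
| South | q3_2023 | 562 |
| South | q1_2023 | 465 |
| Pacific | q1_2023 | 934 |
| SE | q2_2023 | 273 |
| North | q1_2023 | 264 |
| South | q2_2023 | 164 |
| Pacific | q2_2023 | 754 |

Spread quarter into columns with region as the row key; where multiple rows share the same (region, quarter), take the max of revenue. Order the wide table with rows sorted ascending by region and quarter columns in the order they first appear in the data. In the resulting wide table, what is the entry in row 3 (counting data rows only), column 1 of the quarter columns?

With rows sorted ascending by region, row 3 is region=Plains. quarter columns in first-appearance order: q4_2023, q3_2023, q1_2023, q2_2023; column 1 is q4_2023.
Long rows with region=Plains, quarter=q4_2023: max(642, 116) = 642.

642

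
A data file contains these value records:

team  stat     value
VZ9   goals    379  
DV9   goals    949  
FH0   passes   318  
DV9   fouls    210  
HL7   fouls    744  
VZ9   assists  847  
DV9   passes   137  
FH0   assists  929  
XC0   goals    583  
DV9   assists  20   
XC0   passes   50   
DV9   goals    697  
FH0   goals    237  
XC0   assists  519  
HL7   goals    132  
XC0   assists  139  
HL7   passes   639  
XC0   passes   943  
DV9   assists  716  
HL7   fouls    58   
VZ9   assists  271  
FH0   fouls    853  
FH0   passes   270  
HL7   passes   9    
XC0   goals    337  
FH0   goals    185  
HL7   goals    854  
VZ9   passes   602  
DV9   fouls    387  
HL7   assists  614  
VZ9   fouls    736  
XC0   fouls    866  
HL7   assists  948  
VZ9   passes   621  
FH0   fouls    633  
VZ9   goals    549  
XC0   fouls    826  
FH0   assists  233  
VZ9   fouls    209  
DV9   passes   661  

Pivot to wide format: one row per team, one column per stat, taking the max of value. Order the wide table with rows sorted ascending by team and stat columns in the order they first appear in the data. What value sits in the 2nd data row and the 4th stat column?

With rows sorted ascending by team, row 2 is team=FH0. stat columns in first-appearance order: goals, passes, fouls, assists; column 4 is assists.
Long rows with team=FH0, stat=assists: max(929, 233) = 929.

929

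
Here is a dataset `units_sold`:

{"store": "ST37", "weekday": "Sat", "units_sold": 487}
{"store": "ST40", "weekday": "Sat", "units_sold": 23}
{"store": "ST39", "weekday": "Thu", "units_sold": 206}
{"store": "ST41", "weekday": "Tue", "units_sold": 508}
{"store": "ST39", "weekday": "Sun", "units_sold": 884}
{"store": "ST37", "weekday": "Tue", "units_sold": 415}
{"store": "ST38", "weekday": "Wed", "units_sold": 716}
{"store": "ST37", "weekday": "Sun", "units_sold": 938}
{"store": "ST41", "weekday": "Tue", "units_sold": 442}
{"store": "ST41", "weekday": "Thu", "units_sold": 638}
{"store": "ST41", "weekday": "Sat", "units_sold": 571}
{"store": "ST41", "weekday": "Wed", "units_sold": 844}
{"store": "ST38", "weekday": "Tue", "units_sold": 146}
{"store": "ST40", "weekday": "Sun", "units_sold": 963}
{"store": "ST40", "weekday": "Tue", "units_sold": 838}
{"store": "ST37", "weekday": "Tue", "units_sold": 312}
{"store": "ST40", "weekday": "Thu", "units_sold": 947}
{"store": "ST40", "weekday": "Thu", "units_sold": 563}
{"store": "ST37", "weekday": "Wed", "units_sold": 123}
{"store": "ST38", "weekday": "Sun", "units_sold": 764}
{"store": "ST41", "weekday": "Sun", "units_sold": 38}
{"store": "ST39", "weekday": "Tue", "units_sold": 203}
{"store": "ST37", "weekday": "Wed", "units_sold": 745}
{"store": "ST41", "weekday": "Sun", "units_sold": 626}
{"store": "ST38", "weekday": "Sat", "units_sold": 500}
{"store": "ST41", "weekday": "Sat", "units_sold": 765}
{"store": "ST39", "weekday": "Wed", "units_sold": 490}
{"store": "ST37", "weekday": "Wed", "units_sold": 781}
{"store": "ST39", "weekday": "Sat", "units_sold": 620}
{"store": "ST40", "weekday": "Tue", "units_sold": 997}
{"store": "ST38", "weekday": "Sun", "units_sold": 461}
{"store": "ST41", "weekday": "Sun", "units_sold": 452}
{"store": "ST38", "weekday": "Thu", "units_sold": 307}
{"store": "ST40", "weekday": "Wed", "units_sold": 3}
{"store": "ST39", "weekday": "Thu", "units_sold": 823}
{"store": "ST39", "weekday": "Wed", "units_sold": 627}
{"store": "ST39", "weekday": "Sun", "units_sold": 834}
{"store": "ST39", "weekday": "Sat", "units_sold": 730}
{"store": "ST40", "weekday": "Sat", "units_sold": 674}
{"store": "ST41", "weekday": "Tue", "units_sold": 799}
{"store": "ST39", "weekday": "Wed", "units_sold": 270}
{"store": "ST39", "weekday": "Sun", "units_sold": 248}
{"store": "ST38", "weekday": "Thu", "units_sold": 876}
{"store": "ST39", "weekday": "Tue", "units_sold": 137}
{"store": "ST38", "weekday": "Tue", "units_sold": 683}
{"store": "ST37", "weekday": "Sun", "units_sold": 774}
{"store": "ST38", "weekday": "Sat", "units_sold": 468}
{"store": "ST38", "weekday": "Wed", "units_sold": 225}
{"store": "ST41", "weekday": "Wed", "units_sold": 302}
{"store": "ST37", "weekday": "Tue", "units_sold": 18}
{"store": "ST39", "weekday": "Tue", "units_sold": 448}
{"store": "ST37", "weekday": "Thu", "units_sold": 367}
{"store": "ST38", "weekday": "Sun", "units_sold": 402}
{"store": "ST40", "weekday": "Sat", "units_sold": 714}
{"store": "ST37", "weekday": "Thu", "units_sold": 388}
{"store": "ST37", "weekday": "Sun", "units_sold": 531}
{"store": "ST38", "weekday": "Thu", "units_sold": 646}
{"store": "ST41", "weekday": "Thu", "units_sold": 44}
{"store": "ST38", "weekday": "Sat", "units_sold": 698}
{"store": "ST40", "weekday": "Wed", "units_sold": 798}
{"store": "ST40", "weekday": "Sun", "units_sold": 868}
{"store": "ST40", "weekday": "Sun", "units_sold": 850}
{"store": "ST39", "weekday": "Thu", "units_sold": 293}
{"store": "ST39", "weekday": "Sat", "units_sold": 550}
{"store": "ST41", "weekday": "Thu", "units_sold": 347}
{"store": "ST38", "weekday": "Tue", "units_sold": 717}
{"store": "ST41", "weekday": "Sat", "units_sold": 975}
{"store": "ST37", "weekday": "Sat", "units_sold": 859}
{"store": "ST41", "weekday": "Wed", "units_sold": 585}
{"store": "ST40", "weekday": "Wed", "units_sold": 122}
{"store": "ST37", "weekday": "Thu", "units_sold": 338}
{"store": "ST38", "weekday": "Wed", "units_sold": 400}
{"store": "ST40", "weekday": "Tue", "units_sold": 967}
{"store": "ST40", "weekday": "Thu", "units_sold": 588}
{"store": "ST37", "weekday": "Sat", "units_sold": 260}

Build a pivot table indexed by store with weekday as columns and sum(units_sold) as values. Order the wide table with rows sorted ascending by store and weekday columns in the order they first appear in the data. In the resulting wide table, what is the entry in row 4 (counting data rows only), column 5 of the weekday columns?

With rows sorted ascending by store, row 4 is store=ST40. weekday columns in first-appearance order: Sat, Thu, Tue, Sun, Wed; column 5 is Wed.
Long rows with store=ST40, weekday=Wed: 3 + 798 + 122 = 923.

923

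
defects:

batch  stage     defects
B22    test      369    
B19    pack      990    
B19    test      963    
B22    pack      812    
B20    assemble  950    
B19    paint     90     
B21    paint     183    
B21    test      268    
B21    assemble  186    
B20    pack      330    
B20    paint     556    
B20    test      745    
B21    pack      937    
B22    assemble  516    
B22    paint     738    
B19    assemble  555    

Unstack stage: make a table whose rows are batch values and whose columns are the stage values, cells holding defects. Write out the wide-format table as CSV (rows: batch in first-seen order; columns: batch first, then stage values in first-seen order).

batch,test,pack,assemble,paint
B22,369,812,516,738
B19,963,990,555,90
B20,745,330,950,556
B21,268,937,186,183

Columns: batch plus the 4 distinct stage values (test, pack, assemble, paint).
For example, row B22 column test takes defects=369 from the long row (B22, test).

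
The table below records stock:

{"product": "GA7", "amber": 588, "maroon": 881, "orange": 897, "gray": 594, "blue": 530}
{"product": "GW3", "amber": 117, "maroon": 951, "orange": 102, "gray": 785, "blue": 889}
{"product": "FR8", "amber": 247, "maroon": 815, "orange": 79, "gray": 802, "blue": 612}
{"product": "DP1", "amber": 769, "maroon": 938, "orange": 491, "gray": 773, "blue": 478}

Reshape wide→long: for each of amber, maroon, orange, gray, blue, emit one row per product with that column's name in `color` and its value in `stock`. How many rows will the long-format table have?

20

4 product values × 5 melted columns = 20 rows.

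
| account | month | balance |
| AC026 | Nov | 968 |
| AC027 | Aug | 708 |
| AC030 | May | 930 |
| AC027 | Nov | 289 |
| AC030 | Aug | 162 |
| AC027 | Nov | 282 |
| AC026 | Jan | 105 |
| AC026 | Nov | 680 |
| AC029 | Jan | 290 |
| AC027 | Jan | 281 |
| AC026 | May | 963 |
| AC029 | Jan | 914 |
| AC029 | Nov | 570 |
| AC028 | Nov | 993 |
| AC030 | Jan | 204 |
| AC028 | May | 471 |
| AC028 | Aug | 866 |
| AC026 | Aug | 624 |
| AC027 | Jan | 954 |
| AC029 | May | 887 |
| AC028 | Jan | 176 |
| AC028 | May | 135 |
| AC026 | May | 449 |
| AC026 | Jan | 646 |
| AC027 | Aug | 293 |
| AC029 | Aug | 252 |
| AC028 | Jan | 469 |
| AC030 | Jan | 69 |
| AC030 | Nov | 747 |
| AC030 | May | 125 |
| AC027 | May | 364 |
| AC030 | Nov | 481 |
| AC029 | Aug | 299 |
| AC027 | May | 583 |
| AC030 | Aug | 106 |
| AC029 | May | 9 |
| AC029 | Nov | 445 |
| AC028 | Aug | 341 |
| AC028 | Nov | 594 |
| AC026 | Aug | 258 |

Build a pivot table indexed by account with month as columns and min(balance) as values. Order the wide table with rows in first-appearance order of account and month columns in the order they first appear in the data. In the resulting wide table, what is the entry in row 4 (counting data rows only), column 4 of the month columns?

With rows in first-appearance order of account, row 4 is account=AC029. month columns in first-appearance order: Nov, Aug, May, Jan; column 4 is Jan.
Long rows with account=AC029, month=Jan: min(290, 914) = 290.

290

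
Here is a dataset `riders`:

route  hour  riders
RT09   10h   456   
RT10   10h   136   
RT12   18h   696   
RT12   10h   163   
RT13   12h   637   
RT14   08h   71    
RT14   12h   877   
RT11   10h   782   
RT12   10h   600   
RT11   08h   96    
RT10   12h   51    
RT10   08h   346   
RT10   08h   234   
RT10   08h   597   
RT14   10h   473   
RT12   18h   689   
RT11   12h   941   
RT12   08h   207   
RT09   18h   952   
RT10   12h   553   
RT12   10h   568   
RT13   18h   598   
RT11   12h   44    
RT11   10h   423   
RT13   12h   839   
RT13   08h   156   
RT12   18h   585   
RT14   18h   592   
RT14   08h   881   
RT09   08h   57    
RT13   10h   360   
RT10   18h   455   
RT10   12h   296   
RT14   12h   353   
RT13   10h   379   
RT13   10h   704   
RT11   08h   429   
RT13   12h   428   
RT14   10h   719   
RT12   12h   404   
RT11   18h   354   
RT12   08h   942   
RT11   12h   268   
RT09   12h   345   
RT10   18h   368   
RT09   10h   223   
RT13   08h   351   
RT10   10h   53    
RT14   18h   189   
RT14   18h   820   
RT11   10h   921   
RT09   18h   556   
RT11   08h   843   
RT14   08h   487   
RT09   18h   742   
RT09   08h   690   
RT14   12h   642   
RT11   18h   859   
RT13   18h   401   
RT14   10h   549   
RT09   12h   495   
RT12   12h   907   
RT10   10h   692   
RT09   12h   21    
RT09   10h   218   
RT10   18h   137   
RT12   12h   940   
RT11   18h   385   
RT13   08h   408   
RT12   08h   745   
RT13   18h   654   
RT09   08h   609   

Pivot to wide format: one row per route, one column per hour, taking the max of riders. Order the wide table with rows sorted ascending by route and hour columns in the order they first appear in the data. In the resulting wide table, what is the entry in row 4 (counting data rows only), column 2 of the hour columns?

With rows sorted ascending by route, row 4 is route=RT12. hour columns in first-appearance order: 10h, 18h, 12h, 08h; column 2 is 18h.
Long rows with route=RT12, hour=18h: max(696, 689, 585) = 696.

696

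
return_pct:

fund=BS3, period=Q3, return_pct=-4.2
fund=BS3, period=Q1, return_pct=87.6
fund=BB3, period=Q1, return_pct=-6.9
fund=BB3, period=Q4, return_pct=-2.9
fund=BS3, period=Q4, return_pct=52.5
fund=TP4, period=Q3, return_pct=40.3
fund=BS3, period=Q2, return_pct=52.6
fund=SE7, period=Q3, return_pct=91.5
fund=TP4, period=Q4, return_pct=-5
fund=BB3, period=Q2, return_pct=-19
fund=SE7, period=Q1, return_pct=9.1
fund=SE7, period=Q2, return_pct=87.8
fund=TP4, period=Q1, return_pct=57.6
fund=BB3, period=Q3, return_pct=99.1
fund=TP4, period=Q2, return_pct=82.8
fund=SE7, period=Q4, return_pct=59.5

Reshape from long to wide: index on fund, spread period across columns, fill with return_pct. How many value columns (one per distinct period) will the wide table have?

4 distinct period values: Q1, Q2, Q3, Q4.

4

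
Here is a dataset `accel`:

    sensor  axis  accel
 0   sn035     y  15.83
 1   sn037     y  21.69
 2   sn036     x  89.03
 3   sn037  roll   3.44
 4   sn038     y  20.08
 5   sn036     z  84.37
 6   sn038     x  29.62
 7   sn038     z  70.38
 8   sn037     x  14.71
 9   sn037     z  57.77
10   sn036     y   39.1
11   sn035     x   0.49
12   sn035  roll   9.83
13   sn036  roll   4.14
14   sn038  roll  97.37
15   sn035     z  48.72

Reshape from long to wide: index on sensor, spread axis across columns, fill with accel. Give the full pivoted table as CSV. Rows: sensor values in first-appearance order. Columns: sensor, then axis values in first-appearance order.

Columns: sensor plus the 4 distinct axis values (y, x, roll, z).
For example, row sn035 column y takes accel=15.83 from the long row (sn035, y).

sensor,y,x,roll,z
sn035,15.83,0.49,9.83,48.72
sn037,21.69,14.71,3.44,57.77
sn036,39.1,89.03,4.14,84.37
sn038,20.08,29.62,97.37,70.38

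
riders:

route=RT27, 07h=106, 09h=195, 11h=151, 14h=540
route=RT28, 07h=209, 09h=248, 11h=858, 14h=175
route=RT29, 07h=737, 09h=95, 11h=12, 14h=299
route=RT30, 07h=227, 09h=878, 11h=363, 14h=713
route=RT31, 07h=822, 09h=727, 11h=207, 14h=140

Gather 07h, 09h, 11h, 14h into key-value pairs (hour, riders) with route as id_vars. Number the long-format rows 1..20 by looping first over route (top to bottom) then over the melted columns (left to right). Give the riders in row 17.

20 rows total (5 × 4). Row 17: index ⌊(17-1)/4⌋ = 4 into route → RT31; (17-1) mod 4 = 0 into the melted columns → 07h.
So row 17 is (RT31, 07h, 822); riders = 822.

822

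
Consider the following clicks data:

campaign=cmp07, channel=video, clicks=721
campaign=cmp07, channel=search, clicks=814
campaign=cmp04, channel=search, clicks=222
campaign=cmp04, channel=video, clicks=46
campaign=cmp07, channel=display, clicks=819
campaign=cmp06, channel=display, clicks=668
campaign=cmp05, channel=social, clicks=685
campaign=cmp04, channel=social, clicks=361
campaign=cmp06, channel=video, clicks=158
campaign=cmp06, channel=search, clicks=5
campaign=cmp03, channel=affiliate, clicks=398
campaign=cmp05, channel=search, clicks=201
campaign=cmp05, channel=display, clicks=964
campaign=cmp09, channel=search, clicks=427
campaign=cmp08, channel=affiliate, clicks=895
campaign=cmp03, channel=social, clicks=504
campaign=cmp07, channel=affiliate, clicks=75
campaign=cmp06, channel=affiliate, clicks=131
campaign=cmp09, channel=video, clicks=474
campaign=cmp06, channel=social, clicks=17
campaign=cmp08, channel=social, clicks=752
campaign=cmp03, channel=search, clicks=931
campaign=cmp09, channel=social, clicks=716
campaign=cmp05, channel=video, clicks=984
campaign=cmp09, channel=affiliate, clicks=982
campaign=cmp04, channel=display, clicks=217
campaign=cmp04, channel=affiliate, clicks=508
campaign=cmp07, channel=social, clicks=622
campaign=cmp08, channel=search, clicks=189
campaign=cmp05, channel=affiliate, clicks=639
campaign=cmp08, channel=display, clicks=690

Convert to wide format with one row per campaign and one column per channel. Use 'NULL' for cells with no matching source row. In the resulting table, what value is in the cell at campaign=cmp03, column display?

NULL

No long-format row has campaign=cmp03 and channel=display, so the cell is NULL.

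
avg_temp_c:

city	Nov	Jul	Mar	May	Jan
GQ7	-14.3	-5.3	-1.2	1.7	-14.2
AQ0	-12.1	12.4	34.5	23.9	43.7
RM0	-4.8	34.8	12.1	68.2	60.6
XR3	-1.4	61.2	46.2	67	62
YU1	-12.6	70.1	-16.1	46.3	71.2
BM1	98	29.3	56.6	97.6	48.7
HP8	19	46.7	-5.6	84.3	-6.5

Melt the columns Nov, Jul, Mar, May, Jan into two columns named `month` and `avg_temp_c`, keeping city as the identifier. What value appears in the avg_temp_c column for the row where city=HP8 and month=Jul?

46.7

Unpivoting turns each (city, wide-column) pair into one long row.
The wide cell at row HP8, column Jul holds 46.7, so the long row (HP8, Jul) has avg_temp_c=46.7.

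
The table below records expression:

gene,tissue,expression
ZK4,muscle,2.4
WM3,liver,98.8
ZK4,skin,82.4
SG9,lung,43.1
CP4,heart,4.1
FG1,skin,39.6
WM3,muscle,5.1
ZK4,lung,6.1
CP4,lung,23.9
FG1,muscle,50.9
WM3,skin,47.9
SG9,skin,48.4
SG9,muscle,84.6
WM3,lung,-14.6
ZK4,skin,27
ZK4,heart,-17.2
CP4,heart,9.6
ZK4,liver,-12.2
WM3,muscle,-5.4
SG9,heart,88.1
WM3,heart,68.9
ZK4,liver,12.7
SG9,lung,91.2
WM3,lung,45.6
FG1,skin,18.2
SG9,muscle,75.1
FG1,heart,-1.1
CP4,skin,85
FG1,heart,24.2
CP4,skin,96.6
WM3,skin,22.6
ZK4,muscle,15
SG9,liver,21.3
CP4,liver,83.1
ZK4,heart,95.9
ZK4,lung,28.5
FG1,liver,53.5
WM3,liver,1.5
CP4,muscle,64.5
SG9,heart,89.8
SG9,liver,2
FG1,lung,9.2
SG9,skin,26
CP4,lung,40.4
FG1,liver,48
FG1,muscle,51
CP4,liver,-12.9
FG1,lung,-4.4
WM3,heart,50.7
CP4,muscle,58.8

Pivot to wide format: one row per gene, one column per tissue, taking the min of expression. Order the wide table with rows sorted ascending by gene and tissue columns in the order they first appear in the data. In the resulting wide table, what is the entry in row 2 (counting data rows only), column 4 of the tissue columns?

With rows sorted ascending by gene, row 2 is gene=FG1. tissue columns in first-appearance order: muscle, liver, skin, lung, heart; column 4 is lung.
Long rows with gene=FG1, tissue=lung: min(9.2, -4.4) = -4.4.

-4.4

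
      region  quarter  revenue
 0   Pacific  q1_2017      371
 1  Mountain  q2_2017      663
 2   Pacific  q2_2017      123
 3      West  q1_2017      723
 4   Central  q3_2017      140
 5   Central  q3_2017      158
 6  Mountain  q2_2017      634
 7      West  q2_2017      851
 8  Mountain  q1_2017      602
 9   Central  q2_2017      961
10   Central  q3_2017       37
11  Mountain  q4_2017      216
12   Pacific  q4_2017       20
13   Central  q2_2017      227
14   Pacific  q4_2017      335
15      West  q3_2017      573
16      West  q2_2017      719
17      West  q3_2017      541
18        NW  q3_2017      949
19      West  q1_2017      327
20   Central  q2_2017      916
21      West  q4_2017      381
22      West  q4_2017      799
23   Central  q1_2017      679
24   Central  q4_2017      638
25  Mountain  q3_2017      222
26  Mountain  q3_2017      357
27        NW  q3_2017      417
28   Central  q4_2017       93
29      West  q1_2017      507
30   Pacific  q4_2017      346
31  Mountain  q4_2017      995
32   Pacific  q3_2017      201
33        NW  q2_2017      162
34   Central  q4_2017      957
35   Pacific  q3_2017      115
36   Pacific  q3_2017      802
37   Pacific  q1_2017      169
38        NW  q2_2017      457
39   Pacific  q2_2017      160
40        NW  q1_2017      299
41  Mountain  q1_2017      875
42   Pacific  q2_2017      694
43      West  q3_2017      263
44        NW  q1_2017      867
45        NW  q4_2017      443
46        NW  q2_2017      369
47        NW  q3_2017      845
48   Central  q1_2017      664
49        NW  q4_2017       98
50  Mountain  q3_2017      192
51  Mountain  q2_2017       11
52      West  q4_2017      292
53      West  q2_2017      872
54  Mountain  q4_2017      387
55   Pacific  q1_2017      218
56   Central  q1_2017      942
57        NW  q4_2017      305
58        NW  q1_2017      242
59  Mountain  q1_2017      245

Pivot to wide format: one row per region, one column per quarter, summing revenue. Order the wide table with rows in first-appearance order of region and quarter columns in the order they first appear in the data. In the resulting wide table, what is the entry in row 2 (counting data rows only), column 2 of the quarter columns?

With rows in first-appearance order of region, row 2 is region=Mountain. quarter columns in first-appearance order: q1_2017, q2_2017, q3_2017, q4_2017; column 2 is q2_2017.
Long rows with region=Mountain, quarter=q2_2017: 663 + 634 + 11 = 1308.

1308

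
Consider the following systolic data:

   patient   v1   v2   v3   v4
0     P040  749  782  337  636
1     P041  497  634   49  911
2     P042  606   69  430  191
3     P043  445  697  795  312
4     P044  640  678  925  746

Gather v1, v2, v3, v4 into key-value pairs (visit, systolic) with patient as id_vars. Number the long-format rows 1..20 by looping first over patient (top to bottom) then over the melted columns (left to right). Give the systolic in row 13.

445

20 rows total (5 × 4). Row 13: index ⌊(13-1)/4⌋ = 3 into patient → P043; (13-1) mod 4 = 0 into the melted columns → v1.
So row 13 is (P043, v1, 445); systolic = 445.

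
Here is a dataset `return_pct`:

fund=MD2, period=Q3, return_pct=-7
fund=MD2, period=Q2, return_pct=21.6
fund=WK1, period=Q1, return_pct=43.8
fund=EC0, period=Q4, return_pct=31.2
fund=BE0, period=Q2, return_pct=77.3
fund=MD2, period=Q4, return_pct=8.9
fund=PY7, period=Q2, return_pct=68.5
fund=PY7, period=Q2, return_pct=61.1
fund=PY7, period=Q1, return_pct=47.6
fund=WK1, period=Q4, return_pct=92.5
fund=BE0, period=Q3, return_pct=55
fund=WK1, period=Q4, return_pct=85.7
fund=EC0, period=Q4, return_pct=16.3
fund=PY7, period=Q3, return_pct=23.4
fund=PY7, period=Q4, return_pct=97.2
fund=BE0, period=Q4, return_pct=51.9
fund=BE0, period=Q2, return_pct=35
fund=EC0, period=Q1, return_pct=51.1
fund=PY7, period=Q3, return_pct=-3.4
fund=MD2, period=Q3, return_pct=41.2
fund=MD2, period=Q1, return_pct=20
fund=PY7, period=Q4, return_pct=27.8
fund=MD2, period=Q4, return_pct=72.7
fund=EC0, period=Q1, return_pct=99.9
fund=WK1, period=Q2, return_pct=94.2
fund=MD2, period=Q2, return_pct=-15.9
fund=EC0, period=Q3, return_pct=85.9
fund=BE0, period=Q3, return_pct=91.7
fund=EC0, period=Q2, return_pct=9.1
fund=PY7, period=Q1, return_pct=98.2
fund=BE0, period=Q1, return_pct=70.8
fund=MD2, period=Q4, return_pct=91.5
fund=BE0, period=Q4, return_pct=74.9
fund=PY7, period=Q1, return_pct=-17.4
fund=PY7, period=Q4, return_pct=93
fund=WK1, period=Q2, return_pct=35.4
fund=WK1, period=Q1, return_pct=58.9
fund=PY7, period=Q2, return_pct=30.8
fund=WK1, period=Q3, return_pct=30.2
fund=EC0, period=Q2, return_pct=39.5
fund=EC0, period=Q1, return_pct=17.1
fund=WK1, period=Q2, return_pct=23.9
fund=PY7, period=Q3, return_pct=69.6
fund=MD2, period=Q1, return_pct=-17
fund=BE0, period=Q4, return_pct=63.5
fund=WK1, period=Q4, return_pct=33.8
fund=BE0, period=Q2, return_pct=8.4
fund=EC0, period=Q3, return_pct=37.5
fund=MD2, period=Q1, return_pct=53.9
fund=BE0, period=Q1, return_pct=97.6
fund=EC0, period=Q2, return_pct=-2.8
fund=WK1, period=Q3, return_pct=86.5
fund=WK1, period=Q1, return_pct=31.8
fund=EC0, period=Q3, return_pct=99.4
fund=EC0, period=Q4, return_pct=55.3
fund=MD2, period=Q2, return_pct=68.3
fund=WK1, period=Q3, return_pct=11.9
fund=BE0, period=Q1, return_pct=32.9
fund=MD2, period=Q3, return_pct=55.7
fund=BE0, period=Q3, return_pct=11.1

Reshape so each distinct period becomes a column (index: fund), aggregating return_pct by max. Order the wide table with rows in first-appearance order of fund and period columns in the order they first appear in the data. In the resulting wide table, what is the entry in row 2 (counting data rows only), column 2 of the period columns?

With rows in first-appearance order of fund, row 2 is fund=WK1. period columns in first-appearance order: Q3, Q2, Q1, Q4; column 2 is Q2.
Long rows with fund=WK1, period=Q2: max(94.2, 35.4, 23.9) = 94.2.

94.2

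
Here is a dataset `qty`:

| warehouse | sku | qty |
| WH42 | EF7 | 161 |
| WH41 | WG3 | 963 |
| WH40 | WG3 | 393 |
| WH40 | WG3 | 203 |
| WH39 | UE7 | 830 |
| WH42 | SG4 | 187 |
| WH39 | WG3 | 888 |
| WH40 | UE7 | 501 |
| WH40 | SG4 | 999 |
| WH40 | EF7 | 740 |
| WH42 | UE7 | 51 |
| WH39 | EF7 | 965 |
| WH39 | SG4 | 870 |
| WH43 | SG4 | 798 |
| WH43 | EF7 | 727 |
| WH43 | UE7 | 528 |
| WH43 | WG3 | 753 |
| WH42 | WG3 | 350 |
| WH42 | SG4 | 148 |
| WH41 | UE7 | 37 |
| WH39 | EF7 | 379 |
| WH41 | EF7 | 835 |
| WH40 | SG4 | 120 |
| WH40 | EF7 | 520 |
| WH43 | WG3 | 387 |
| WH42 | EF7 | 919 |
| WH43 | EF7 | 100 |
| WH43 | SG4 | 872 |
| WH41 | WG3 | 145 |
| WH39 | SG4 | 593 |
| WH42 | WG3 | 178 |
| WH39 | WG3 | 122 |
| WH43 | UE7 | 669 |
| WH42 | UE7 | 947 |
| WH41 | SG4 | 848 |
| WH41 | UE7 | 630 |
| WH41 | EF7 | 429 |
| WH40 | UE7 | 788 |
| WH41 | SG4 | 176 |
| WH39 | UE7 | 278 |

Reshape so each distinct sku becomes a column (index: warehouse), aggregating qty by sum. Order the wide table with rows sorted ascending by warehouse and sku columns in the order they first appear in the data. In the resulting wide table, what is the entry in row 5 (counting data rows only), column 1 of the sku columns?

With rows sorted ascending by warehouse, row 5 is warehouse=WH43. sku columns in first-appearance order: EF7, WG3, UE7, SG4; column 1 is EF7.
Long rows with warehouse=WH43, sku=EF7: 727 + 100 = 827.

827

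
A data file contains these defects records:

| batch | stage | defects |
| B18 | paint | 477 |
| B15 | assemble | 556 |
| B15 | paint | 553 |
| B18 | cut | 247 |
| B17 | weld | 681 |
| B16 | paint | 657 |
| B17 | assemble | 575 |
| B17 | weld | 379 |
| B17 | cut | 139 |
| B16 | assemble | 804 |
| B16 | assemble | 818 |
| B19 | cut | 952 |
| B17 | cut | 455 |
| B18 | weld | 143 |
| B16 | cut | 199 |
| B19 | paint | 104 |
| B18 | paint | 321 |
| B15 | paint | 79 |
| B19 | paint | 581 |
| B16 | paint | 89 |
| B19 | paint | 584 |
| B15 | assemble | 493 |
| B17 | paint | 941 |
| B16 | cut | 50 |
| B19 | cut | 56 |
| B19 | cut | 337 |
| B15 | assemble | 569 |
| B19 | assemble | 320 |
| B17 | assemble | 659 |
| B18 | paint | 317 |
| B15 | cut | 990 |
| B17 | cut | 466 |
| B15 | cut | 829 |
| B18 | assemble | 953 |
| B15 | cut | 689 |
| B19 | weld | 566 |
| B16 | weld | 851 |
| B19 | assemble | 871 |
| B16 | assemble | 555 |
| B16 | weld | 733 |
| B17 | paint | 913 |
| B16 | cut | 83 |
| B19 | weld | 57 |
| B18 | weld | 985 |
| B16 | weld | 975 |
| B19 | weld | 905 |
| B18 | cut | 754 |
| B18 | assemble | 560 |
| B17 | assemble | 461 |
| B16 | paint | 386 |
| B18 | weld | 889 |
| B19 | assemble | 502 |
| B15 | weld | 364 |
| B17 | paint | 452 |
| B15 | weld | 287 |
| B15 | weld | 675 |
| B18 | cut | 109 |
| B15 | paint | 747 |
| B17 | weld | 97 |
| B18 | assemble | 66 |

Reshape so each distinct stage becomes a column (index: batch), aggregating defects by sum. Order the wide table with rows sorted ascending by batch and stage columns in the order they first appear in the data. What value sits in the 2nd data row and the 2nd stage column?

2177

With rows sorted ascending by batch, row 2 is batch=B16. stage columns in first-appearance order: paint, assemble, cut, weld; column 2 is assemble.
Long rows with batch=B16, stage=assemble: 804 + 818 + 555 = 2177.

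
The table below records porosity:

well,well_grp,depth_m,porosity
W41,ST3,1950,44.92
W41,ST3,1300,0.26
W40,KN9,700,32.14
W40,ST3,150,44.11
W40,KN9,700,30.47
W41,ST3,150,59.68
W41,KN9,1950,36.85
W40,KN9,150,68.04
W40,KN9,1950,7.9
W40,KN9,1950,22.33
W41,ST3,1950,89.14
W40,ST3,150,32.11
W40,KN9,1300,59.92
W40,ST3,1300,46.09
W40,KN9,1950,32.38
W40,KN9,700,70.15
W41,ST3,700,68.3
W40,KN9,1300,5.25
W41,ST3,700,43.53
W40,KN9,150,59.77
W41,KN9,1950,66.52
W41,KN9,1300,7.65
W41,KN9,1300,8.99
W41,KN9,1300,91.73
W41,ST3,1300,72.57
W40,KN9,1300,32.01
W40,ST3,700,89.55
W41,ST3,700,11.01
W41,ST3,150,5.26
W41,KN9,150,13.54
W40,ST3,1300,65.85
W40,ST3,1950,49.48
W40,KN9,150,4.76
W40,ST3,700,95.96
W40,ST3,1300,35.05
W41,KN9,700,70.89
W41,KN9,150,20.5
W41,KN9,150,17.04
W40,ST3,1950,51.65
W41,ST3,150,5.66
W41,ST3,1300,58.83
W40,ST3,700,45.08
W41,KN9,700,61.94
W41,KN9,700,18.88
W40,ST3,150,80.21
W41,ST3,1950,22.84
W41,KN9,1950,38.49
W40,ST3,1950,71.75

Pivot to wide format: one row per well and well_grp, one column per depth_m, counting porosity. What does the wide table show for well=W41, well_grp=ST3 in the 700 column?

3

Rows with well=W41, well_grp=ST3 and depth_m=700: porosity values are 68.3, 43.53, 11.01.
3 rows match — count = 3.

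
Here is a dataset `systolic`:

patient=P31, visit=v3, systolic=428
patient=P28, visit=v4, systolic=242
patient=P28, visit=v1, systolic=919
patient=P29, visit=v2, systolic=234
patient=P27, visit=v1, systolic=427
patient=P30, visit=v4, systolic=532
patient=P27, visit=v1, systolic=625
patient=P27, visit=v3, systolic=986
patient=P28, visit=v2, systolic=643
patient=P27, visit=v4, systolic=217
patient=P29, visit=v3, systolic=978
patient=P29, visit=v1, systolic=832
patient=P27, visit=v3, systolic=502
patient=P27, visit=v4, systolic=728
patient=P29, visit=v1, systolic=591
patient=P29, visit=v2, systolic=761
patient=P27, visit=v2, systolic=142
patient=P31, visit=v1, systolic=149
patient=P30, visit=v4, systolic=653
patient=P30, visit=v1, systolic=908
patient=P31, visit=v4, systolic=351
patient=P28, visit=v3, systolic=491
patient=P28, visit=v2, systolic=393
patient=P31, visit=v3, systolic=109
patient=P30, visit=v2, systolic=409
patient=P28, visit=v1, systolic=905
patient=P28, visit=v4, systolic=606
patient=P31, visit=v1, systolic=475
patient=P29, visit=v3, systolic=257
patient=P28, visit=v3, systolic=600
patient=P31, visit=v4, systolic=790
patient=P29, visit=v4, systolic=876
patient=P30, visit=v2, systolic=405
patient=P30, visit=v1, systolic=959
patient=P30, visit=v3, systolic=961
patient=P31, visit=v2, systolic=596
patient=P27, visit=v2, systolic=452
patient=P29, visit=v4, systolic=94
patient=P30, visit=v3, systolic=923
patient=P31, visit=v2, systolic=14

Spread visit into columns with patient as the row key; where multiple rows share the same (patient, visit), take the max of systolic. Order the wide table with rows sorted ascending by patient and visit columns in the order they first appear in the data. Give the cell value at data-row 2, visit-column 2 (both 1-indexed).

606

With rows sorted ascending by patient, row 2 is patient=P28. visit columns in first-appearance order: v3, v4, v1, v2; column 2 is v4.
Long rows with patient=P28, visit=v4: max(242, 606) = 606.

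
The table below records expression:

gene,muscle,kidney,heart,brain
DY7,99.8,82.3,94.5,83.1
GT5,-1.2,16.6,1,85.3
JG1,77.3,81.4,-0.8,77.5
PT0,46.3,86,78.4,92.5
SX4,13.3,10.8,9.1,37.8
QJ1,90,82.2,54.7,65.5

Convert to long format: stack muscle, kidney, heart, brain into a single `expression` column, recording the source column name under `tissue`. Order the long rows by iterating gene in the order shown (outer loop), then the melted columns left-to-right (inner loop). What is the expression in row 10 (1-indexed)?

81.4

24 rows total (6 × 4). Row 10: index ⌊(10-1)/4⌋ = 2 into gene → JG1; (10-1) mod 4 = 1 into the melted columns → kidney.
So row 10 is (JG1, kidney, 81.4); expression = 81.4.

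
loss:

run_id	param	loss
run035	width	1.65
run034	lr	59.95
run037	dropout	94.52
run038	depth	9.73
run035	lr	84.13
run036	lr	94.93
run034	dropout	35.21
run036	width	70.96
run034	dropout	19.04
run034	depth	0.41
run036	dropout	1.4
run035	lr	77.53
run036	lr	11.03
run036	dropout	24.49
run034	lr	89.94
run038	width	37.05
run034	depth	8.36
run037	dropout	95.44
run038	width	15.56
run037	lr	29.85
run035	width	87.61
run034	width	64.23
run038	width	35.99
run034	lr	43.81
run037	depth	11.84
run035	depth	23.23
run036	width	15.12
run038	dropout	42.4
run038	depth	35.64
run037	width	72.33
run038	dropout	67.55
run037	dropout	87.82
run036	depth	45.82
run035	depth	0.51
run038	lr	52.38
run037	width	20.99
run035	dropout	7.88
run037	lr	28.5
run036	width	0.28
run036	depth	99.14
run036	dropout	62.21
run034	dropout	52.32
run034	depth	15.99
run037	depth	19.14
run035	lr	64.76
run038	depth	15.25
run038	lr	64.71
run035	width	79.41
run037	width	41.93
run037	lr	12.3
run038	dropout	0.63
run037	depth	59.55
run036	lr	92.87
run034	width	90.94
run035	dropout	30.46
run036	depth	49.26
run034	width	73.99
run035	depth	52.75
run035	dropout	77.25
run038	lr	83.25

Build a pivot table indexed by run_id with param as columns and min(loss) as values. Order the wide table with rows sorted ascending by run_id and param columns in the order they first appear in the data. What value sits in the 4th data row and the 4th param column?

11.84

With rows sorted ascending by run_id, row 4 is run_id=run037. param columns in first-appearance order: width, lr, dropout, depth; column 4 is depth.
Long rows with run_id=run037, param=depth: min(11.84, 19.14, 59.55) = 11.84.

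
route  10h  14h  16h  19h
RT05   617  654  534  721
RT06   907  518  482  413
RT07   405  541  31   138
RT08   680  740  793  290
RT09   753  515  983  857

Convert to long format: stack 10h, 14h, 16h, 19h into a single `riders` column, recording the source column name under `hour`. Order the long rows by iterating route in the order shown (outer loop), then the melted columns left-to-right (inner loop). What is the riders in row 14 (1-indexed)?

740

20 rows total (5 × 4). Row 14: index ⌊(14-1)/4⌋ = 3 into route → RT08; (14-1) mod 4 = 1 into the melted columns → 14h.
So row 14 is (RT08, 14h, 740); riders = 740.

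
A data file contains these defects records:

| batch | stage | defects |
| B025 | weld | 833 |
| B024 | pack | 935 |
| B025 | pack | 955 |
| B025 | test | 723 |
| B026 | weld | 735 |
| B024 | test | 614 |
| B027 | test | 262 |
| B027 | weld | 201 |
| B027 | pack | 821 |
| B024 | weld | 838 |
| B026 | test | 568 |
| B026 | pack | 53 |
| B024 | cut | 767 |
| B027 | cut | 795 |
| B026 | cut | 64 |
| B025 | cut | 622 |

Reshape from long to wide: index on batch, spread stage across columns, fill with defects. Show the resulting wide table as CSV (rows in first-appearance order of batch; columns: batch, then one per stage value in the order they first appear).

batch,weld,pack,test,cut
B025,833,955,723,622
B024,838,935,614,767
B026,735,53,568,64
B027,201,821,262,795

Columns: batch plus the 4 distinct stage values (weld, pack, test, cut).
For example, row B025 column weld takes defects=833 from the long row (B025, weld).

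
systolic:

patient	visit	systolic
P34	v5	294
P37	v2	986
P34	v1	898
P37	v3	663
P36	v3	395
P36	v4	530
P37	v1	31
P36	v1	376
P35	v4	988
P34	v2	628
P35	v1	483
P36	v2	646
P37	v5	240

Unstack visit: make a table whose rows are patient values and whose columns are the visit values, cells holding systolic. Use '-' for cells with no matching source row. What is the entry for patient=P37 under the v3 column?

663

The long row with patient=P37, visit=v3 has systolic=663.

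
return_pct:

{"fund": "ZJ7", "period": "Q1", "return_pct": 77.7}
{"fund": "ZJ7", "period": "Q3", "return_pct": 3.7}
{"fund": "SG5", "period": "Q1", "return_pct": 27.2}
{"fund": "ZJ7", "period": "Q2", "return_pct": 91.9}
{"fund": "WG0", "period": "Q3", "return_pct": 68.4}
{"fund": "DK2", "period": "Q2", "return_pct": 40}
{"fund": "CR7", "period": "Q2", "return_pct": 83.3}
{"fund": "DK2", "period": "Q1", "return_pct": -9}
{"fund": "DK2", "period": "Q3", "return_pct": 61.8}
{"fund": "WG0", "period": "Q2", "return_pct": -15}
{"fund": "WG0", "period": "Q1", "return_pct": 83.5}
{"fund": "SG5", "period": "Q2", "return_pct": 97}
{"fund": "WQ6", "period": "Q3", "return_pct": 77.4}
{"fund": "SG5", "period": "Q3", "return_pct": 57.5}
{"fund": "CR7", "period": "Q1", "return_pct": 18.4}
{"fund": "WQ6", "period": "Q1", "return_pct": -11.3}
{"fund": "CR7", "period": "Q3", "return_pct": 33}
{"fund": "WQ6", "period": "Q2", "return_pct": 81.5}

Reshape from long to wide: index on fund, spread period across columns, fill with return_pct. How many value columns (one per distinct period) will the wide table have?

3 distinct period values: Q1, Q2, Q3.

3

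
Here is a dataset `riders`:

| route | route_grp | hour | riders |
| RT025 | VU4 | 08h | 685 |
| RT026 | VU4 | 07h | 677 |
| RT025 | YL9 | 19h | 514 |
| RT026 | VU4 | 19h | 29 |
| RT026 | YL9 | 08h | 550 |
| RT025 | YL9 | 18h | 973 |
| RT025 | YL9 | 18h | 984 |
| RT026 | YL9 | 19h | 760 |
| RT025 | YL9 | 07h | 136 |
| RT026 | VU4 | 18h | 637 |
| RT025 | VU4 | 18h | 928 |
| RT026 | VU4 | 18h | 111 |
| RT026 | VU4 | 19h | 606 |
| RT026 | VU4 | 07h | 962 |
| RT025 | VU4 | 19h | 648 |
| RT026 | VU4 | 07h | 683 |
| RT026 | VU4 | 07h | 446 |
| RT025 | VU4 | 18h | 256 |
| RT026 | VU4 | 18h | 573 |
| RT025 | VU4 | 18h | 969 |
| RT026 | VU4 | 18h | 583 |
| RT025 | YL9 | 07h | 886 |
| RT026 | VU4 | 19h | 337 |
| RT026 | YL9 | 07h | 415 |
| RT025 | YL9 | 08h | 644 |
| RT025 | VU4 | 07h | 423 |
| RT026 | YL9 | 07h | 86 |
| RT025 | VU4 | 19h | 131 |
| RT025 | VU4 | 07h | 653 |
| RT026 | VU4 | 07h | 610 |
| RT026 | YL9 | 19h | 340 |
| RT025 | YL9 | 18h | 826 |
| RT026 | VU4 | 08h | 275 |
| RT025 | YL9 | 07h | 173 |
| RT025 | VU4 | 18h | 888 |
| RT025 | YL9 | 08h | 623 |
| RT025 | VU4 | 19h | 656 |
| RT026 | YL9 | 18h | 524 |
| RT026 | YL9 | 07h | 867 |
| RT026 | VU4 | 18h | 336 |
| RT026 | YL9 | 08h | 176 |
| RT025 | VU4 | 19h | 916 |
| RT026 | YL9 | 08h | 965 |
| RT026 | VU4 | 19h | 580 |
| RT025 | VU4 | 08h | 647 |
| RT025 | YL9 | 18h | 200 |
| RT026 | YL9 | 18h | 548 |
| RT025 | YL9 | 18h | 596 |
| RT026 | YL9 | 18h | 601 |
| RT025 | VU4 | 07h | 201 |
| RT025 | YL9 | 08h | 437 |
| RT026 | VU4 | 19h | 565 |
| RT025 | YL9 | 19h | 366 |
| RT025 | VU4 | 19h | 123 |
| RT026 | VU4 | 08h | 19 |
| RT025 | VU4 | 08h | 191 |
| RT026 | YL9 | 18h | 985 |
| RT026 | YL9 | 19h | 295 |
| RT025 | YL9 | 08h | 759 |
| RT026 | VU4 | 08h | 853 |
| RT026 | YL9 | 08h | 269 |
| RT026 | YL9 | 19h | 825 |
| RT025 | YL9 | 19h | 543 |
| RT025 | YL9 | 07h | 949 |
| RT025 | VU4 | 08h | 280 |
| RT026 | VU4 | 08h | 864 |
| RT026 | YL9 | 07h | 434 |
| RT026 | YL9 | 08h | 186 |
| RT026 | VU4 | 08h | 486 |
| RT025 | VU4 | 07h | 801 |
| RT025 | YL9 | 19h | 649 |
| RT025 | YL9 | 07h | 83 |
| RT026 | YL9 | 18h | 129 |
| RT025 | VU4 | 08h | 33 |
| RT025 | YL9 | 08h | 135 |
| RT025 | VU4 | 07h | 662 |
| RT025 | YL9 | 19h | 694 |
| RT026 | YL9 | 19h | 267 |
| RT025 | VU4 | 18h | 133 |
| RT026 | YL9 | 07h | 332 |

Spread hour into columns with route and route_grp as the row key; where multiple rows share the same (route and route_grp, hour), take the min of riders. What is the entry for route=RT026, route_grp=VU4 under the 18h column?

Rows with route=RT026, route_grp=VU4 and hour=18h: riders values are 637, 111, 573, 583, 336.
min(637, 111, 573, 583, 336) = 111.

111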